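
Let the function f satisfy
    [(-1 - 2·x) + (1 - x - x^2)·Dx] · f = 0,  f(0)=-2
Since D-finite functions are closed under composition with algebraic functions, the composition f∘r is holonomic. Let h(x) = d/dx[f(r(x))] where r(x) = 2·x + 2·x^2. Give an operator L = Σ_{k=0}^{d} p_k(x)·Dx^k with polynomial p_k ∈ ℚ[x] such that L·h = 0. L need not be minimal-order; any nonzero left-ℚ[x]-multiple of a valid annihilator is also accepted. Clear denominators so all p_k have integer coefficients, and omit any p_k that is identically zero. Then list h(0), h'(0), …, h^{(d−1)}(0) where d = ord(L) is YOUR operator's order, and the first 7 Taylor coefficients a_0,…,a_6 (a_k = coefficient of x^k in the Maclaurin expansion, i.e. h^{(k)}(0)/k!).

f: a_k = -2, -2, -4, -6, -10, -16, -26, …
h₀=f(r): pull back L_f along r ⇒ L₀.
Differentiate: ansatz ord ≤ ord L₀ ⇒ L.
L = (10 + 20·x + 60·x^2 + 80·x^3 + 40·x^4) + (-1 + 10·x^2 + 20·x^3 + 20·x^4 + 8·x^5)·Dx  (order 1).
h: a_k = -4, -40, -240, -1280, -6480, -31392, -147840, …
ICs: h(0) = -4.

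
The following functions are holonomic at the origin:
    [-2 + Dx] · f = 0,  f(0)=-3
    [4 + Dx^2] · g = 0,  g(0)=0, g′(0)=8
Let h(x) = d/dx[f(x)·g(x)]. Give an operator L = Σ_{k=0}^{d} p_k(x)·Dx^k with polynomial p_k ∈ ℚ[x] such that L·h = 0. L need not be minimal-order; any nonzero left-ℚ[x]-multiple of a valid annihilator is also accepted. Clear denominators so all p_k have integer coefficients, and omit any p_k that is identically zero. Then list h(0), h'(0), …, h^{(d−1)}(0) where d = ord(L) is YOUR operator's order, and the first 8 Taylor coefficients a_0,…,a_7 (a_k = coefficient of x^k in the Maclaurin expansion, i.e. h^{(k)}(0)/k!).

L = 8 - 4·Dx + Dx^2  (order 2).
h: a_k = -24, -96, -96, 0, 64, 256/5, 256/15, 0, …
ICs: h(0) = -24, h′(0) = -96.

f: a_k = -3, -6, -6, -4, -2, -4/5, -4/15, -8/105, …
g: a_k = 0, 8, 0, -16/3, 0, 16/15, 0, -32/315, …
Product ⇒ symmetric product L₀, ord ≤ 2.
Differentiate: ansatz ord ≤ ord L₀ ⇒ L.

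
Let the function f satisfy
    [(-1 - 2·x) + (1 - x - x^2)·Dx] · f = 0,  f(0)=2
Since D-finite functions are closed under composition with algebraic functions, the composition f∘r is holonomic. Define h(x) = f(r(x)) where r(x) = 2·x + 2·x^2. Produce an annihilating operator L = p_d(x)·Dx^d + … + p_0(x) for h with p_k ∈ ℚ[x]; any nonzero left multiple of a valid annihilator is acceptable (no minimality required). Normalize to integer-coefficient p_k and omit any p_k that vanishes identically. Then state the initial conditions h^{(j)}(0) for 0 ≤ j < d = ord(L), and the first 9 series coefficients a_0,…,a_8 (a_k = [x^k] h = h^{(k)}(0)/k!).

L = (2 + 12·x + 24·x^2 + 16·x^3) + (-1 + 2·x + 6·x^2 + 8·x^3 + 4·x^4)·Dx  (order 1).
h: a_k = 2, 4, 20, 80, 320, 1296, 5232, 21120, 85280, …
ICs: h(0) = 2.

f: a_k = 2, 2, 4, 6, 10, 16, 26, 42, 68, …
L₀ from L_f via x↦r, Dx↦r'^{-1}Dx.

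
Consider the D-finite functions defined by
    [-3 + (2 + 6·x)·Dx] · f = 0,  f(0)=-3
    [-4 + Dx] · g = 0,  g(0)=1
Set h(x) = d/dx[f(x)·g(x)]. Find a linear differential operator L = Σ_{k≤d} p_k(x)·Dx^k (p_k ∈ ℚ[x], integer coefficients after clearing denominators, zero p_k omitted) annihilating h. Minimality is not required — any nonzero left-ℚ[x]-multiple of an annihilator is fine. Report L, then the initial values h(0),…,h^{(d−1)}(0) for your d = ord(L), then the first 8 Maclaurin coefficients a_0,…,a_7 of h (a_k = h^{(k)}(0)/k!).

L = (103 + 528·x + 576·x^2) + (-22 - 114·x - 144·x^2)·Dx  (order 1).
h: a_k = -33/2, -309/4, -2859/16, -8161/32, -76883/256, -497863/2560, -9695729/30720, 133285631/430080, …
ICs: h(0) = -33/2.

f: a_k = -3, -9/2, 27/8, -81/16, 1215/128, -5103/256, 45927/1024, -216513/2048, …
g: a_k = 1, 4, 8, 32/3, 32/3, 128/15, 256/45, 1024/315, …
f·g: L₀ = L_f ⊗_s L_g, ord ≤ 1·1.
Differentiate: ansatz ord ≤ ord L₀ ⇒ L.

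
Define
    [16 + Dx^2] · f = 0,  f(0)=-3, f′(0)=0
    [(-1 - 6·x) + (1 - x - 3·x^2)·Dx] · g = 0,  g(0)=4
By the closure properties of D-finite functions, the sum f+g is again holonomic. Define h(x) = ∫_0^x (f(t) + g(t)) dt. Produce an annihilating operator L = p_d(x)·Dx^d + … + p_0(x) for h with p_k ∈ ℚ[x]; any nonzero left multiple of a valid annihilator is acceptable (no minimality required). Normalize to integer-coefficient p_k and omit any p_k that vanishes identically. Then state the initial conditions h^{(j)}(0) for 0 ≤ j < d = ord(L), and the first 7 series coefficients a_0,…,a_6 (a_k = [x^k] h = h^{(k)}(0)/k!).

L = (-464 - 2816·x - 416·x^2 - 2112·x^3 - 5760·x^4 - 6912·x^5)·Dx + (192 - 304·x - 672·x^2 + 1312·x^3 + 1008·x^4 - 3456·x^5 - 3456·x^6)·Dx^2 + (-29 - 176·x - 26·x^2 - 132·x^3 - 360·x^4 - 432·x^5)·Dx^3 + (12 - 19·x - 42·x^2 + 82·x^3 + 63·x^4 - 216·x^5 - 216·x^6)·Dx^4  (order 4).
h: a_k = 0, 1, 2, 40/3, 7, 44/5, 80/3, …
ICs: h(0) = 0, h′(0) = 1, h′′(0) = 4, h′′′(0) = 80.

f: a_k = -3, 0, 24, 0, -32, 0, 256/15, …
g: a_k = 4, 4, 16, 28, 76, 160, 388, …
L₀ := lclm(L_f,L_g); ord L₀ ≤ 2+1.
h=∫h₀ ⇒ L = L₀·Dx.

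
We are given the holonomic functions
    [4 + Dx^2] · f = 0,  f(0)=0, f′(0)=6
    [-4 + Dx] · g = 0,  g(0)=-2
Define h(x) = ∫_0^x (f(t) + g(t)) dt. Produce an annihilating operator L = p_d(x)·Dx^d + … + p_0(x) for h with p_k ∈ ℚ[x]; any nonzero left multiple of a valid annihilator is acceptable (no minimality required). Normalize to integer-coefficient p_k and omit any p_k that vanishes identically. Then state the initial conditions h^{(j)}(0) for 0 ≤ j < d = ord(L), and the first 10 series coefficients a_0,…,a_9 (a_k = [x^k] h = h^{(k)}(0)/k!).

L = -16·Dx + 4·Dx^2 - 4·Dx^3 + Dx^4  (order 4).
h: a_k = 0, -2, -1, -16/3, -19/3, -64/15, -122/45, -512/315, -37/45, -1024/2835, …
ICs: h(0) = 0, h′(0) = -2, h′′(0) = -2, h′′′(0) = -32.

f: a_k = 0, 6, 0, -4, 0, 4/5, 0, -8/105, 0, 4/945, …
g: a_k = -2, -8, -16, -64/3, -64/3, -256/15, -512/45, -2048/315, -1024/315, -4096/2835, …
h₀=f+g: left-lcm gives L₀, ord ≤ 3.
∫: right-multiply L₀ by Dx.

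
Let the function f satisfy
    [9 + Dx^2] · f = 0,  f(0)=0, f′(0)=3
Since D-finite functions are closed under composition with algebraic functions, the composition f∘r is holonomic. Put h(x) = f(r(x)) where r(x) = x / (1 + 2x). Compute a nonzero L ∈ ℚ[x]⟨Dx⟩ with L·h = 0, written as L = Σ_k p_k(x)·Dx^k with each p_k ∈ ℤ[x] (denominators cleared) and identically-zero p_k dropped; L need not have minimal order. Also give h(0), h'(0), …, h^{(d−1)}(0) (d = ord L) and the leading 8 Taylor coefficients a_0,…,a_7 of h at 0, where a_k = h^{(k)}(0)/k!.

L = 9 + (4 + 24·x + 48·x^2 + 32·x^3)·Dx + (1 + 8·x + 24·x^2 + 32·x^3 + 16·x^4)·Dx^2  (order 2).
h: a_k = 0, 3, -6, 15/2, 3, -2319/40, 975/4, -429483/560, …
ICs: h(0) = 0, h′(0) = 3.

f: a_k = 0, 3, 0, -9/2, 0, 81/40, 0, -243/560, …
h₀=f(r): pull back L_f along r ⇒ L₀.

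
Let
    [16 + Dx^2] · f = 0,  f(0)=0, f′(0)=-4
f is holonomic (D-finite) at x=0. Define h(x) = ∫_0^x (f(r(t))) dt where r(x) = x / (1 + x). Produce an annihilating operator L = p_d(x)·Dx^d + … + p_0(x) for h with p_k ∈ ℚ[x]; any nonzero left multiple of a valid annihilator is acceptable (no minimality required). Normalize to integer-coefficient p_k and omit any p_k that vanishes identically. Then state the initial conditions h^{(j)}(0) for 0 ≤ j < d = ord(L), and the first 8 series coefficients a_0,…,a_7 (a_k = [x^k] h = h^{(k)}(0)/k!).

L = 16·Dx + (2 + 6·x + 6·x^2 + 2·x^3)·Dx^2 + (1 + 4·x + 6·x^2 + 4·x^3 + x^4)·Dx^3  (order 3).
h: a_k = 0, 0, -2, 4/3, 5/3, -28/5, 386/45, -60/7, …
ICs: h(0) = 0, h′(0) = 0, h′′(0) = -4.

f: a_k = 0, -4, 0, 32/3, 0, -128/15, 0, 1024/315, …
Substitute x→r, Dx→(1/r')Dx; clear ⇒ L₀.
h=∫₀ˣh₀: take L = L₀·Dx.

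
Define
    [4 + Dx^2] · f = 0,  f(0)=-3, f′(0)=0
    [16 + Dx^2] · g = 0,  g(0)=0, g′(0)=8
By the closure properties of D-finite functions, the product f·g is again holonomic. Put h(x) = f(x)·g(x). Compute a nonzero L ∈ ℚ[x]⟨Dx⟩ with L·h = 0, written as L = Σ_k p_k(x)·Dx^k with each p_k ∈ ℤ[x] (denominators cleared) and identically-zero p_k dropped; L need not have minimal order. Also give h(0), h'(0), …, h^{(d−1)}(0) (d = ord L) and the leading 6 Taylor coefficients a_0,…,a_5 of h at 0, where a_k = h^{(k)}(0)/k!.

L = 144 + 40·Dx^2 + Dx^4  (order 4).
h: a_k = 0, -24, 0, 112, 0, -976/5, …
ICs: h(0) = 0, h′(0) = -24, h′′(0) = 0, h′′′(0) = 672.

f: a_k = -3, 0, 6, 0, -2, 0, …
g: a_k = 0, 8, 0, -64/3, 0, 256/15, …
Sym-product of L_f,L_g gives L₀ (≤ ord 4).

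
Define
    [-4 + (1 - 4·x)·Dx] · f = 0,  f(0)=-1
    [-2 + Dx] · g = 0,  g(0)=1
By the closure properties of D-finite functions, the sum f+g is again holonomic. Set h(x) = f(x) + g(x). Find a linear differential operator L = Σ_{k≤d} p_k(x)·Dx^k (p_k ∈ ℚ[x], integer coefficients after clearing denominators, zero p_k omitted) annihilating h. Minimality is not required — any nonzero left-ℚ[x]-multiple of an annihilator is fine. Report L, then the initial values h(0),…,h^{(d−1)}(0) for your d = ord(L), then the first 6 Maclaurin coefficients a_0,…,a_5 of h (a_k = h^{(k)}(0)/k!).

f: a_k = -1, -4, -16, -64, -256, -1024, …
g: a_k = 1, 2, 2, 4/3, 2/3, 4/15, …
L₀ := lclm(L_f,L_g); ord L₀ ≤ 1+1.
L = (-24 - 32·x) + (14 + 16·x - 32·x^2)·Dx + (-1 + 16·x^2)·Dx^2  (order 2).
h: a_k = 0, -2, -14, -188/3, -766/3, -15356/15, …
ICs: h(0) = 0, h′(0) = -2.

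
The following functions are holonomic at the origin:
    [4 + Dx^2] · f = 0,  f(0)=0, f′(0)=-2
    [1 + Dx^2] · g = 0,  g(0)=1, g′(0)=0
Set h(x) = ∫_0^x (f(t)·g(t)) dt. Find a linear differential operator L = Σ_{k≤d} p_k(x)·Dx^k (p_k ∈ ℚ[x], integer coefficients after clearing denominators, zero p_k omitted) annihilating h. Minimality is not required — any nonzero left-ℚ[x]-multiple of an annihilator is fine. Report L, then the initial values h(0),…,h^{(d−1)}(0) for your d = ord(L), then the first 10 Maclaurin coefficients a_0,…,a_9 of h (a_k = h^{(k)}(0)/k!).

L = 9·Dx + 10·Dx^3 + Dx^5  (order 5).
h: a_k = 0, 0, -1, 0, 7/12, 0, -61/360, 0, 547/20160, 0, …
ICs: h(0) = 0, h′(0) = 0, h′′(0) = -2, h′′′(0) = 0, h′′′′(0) = 14.

f: a_k = 0, -2, 0, 4/3, 0, -4/15, 0, 8/315, 0, -4/2835, …
g: a_k = 1, 0, -1/2, 0, 1/24, 0, -1/720, 0, 1/40320, 0, …
h₀=f·g: eliminate ⇒ L₀, order ≤ 2·2.
∫: right-multiply L₀ by Dx.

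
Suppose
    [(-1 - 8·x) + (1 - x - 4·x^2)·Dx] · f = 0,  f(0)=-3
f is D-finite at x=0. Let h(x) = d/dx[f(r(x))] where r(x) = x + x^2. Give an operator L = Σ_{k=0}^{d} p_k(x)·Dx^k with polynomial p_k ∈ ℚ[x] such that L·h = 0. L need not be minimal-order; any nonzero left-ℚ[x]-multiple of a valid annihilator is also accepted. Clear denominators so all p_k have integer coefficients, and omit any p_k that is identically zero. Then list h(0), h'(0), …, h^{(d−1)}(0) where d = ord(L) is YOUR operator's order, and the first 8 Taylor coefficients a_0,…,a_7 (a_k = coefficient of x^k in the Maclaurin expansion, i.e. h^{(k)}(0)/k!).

L = (12 + 78·x + 246·x^2 + 656·x^3 + 1128·x^4 + 960·x^5 + 320·x^6) + (-1 - 9·x - 9·x^2 + 66·x^3 + 220·x^4 + 312·x^5 + 224·x^6 + 64·x^7)·Dx  (order 1).
h: a_k = -3, -36, -171, -732, -3120, -12402, -48153, -183504, …
ICs: h(0) = -3.

f: a_k = -3, -3, -15, -27, -87, -195, -543, -1323, …
Substitute x→r, Dx→(1/r')Dx; clear ⇒ L₀.
h₀' ⇒ L via d/dx closure of L₀.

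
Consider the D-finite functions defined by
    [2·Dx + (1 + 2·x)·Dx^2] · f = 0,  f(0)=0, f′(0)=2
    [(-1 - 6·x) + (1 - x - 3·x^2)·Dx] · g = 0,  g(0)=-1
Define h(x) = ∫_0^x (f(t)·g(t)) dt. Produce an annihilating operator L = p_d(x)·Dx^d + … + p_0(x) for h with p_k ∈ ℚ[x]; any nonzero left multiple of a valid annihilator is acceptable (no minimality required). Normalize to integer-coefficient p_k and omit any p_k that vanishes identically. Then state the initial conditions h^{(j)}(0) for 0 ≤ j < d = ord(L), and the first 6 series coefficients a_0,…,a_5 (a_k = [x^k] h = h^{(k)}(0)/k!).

f: a_k = 0, 2, -2, 8/3, -4, 32/5, …
g: a_k = -1, -1, -4, -7, -19, -40, …
L₀ := L_f ⊗_s L_g (sym. prod.), ord ≤ 2.
Integrate: L := L₀·Dx.
L = (8 + 24·x)·Dx + (18·x + 30·x^2)·Dx^2 + (-1 - x + 5·x^2 + 6·x^3)·Dx^3  (order 3).
h: a_k = 0, 0, -1, 0, -13/6, -14/15, …
ICs: h(0) = 0, h′(0) = 0, h′′(0) = -2.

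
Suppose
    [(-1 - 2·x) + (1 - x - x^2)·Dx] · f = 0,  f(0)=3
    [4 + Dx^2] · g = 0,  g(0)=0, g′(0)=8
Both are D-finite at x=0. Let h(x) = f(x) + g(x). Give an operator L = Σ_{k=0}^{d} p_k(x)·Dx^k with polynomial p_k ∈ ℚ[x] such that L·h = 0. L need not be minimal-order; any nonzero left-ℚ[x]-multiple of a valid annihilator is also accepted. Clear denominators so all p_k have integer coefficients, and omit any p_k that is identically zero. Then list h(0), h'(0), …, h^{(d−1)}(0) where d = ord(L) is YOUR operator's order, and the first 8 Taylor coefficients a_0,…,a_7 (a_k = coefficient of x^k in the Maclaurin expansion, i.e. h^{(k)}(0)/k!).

L = (44 + 96·x + 32·x^2 + 48·x^3 + 40·x^4 + 16·x^5) + (-16 + 20·x + 8·x^2 - 16·x^3 + 12·x^4 + 24·x^5 + 8·x^6)·Dx + (11 + 24·x + 8·x^2 + 12·x^3 + 10·x^4 + 4·x^5)·Dx^2 + (-4 + 5·x + 2·x^2 - 4·x^3 + 3·x^4 + 6·x^5 + 2·x^6)·Dx^3  (order 3).
h: a_k = 3, 11, 6, 11/3, 15, 376/15, 39, 19813/315, …
ICs: h(0) = 3, h′(0) = 11, h′′(0) = 12.

f: a_k = 3, 3, 6, 9, 15, 24, 39, 63, …
g: a_k = 0, 8, 0, -16/3, 0, 16/15, 0, -32/315, …
h₀=f+g: left-lcm gives L₀, ord ≤ 3.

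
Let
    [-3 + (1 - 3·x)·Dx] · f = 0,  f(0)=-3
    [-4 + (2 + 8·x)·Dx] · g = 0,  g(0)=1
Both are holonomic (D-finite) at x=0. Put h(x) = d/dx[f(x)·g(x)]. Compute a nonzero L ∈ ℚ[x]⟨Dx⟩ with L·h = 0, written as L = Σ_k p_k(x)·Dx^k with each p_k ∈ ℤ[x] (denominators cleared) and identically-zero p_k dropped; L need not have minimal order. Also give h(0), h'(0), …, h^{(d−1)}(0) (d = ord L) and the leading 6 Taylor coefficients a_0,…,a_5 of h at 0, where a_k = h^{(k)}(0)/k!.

f: a_k = -3, -9, -27, -81, -243, -729, …
g: a_k = 1, 2, -2, 4, -10, 28, …
Product ⇒ symmetric product L₀, ord ≤ 1.
Differentiate: ansatz ord ≤ ord L₀ ⇒ L.
L = (26 + 180·x + 108·x^2) + (-5 - 11·x + 54·x^2 + 72·x^3)·Dx  (order 1).
h: a_k = -15, -78, -387, -1428, -5775, -19278, …
ICs: h(0) = -15.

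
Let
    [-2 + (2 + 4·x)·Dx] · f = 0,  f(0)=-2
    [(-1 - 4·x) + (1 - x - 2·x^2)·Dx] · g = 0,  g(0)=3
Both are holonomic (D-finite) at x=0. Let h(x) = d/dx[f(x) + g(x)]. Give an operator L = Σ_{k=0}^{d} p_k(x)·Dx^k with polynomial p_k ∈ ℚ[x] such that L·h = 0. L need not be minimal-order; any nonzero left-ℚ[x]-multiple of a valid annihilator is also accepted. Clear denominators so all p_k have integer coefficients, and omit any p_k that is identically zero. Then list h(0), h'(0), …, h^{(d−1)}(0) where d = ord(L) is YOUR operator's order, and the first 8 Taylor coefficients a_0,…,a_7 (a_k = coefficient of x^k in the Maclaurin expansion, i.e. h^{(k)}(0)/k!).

f: a_k = -2, -2, 1, -1, 5/4, -7/4, 21/8, -33/8, …
g: a_k = 3, 3, 9, 15, 33, 63, 129, 255, …
Weyl lclm of L_f,L_g ⇒ L₀ (ord ≤ 2).
Derive L from L₀ (diff closure).
L = (-48 - 222·x - 432·x^2 - 336·x^3 - 240·x^4) + (-27 - 258·x - 873·x^2 - 1368·x^3 - 1284·x^4 - 720·x^5)·Dx + (7 + 34·x + 41·x^2 - 54·x^3 - 236·x^4 - 328·x^5 - 160·x^6)·Dx^2  (order 2).
h: a_k = 1, 20, 42, 137, 1225/4, 3159/4, 14049/8, 33261/8, …
ICs: h(0) = 1, h′(0) = 20.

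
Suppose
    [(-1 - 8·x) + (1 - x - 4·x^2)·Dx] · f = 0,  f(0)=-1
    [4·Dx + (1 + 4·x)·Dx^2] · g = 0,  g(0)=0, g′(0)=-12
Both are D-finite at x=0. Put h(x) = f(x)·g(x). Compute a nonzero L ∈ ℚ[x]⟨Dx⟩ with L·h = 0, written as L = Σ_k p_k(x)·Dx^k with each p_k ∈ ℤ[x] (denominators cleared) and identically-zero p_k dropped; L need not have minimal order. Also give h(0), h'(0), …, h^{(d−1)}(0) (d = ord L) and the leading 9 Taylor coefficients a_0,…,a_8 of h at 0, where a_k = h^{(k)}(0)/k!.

L = (12 + 64·x) + (-2 + 28·x + 80·x^2)·Dx + (-1 - 3·x + 8·x^2 + 16·x^3)·Dx^2  (order 2).
h: a_k = 0, 12, -12, 100, -140, 4372/5, -8668/5, 61500/7, -795364/35, …
ICs: h(0) = 0, h′(0) = 12.

f: a_k = -1, -1, -5, -9, -29, -65, -181, -441, -1165, …
g: a_k = 0, -12, 24, -64, 192, -3072/5, 2048, -49152/7, 24576, …
L₀ := L_f ⊗_s L_g (sym. prod.), ord ≤ 2.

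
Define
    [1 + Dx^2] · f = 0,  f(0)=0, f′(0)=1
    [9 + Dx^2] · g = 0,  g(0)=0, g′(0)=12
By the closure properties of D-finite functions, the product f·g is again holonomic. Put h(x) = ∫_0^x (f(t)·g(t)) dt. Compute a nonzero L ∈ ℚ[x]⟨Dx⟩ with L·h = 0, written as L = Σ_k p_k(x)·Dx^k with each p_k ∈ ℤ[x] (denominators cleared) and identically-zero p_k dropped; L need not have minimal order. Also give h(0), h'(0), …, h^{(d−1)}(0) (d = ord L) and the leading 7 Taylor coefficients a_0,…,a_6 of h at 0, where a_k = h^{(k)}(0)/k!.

f: a_k = 0, 1, 0, -1/6, 0, 1/120, 0, …
g: a_k = 0, 12, 0, -18, 0, 81/10, 0, …
Sym-product of L_f,L_g gives L₀ (≤ ord 4).
h=∫₀ˣh₀: take L = L₀·Dx.
L = 64·Dx + 20·Dx^3 + Dx^5  (order 5).
h: a_k = 0, 0, 0, 4, 0, -4, 0, …
ICs: h(0) = 0, h′(0) = 0, h′′(0) = 0, h′′′(0) = 24, h′′′′(0) = 0.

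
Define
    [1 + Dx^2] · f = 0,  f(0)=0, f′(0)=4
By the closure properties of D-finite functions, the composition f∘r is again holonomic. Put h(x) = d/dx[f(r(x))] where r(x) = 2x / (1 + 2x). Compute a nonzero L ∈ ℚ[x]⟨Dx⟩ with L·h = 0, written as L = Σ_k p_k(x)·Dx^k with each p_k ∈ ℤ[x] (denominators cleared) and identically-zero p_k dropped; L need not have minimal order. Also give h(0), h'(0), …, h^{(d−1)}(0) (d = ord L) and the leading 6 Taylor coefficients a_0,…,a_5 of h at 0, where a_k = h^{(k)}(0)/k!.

f: a_k = 0, 4, 0, -2/3, 0, 1/30, …
Change of var in L_f (x↦r) gives L₀.
h₀' ⇒ L via d/dx closure of L₀.
L = (28 + 96·x + 96·x^2) + (12 + 72·x + 144·x^2 + 96·x^3)·Dx + (1 + 8·x + 24·x^2 + 32·x^3 + 16·x^4)·Dx^2  (order 2).
h: a_k = 8, -32, 80, -128, 16/3, 960, …
ICs: h(0) = 8, h′(0) = -32.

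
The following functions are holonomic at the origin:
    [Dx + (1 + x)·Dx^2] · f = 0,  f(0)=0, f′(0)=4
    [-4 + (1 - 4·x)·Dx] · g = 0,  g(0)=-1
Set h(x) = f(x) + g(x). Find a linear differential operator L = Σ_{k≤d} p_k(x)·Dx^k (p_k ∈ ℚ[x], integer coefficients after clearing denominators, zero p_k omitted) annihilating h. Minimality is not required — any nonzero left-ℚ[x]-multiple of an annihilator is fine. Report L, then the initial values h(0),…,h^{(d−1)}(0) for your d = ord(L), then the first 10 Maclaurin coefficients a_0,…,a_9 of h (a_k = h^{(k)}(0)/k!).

L = (-112 - 32·x)·Dx + (-94 - 208·x - 64·x^2)·Dx^2 + (9 - 23·x - 48·x^2 - 16·x^3)·Dx^3  (order 3).
h: a_k = -1, 0, -18, -188/3, -257, -5116/5, -12290/3, -114684/7, -131073/2, -2359292/9, …
ICs: h(0) = -1, h′(0) = 0, h′′(0) = -36.

f: a_k = 0, 4, -2, 4/3, -1, 4/5, -2/3, 4/7, -1/2, 4/9, …
g: a_k = -1, -4, -16, -64, -256, -1024, -4096, -16384, -65536, -262144, …
h₀=f+g: left-lcm gives L₀, ord ≤ 3.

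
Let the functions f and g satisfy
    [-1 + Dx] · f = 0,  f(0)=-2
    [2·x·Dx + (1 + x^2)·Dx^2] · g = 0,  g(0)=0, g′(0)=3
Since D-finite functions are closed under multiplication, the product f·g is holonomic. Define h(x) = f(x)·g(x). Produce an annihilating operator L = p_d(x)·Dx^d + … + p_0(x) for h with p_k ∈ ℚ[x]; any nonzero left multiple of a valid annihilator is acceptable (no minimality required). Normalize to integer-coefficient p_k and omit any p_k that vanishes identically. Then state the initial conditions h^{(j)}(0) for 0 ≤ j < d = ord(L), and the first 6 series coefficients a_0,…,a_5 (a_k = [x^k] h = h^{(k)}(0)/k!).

L = (1 - 2·x + x^2) + (-2 + 2·x - 2·x^2)·Dx + (1 + x^2)·Dx^2  (order 2).
h: a_k = 0, -6, -6, -1, 1, -9/20, …
ICs: h(0) = 0, h′(0) = -6.

f: a_k = -2, -2, -1, -1/3, -1/12, -1/60, …
g: a_k = 0, 3, 0, -1, 0, 3/5, …
L₀ := L_f ⊗_s L_g (sym. prod.), ord ≤ 2.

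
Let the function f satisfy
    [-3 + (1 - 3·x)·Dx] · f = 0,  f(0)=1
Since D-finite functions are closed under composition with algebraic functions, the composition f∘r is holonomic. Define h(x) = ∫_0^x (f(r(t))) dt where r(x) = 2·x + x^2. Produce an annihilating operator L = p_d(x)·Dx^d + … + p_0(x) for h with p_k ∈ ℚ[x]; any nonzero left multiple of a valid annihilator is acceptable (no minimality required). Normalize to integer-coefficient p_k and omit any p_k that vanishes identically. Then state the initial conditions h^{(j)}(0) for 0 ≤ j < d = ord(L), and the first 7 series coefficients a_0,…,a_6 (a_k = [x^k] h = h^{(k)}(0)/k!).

f: a_k = 1, 3, 9, 27, 81, 243, 729, …
Change of var in L_f (x↦r) gives L₀.
h=∫h₀ ⇒ L = L₀·Dx.
L = (6 + 6·x)·Dx + (-1 + 6·x + 3·x^2)·Dx^2  (order 2).
h: a_k = 0, 1, 3, 13, 63, 1629/5, 1755, …
ICs: h(0) = 0, h′(0) = 1.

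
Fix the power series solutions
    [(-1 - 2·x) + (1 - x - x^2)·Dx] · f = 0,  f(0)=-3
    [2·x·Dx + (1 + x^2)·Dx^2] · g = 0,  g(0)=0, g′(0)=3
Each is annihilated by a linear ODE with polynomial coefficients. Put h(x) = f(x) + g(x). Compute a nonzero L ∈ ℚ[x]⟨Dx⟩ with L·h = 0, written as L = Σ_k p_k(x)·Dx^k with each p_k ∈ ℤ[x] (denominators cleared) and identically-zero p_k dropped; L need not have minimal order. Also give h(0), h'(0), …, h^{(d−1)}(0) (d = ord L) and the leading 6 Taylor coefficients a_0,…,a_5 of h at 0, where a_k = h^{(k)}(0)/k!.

f: a_k = -3, -3, -6, -9, -15, -24, …
g: a_k = 0, 3, 0, -1, 0, 3/5, …
f+g: L₀ = lclm(L_f,L_g), ord ≤ 1+2.
L = (-4 + 16·x + 64·x^2 + 72·x^3 + 66·x^4 + 6·x^6)·Dx + (10 + 24·x + 28·x^2 + 60·x^3 + 65·x^4 + 50·x^5 + 3·x^6 + 6·x^7)·Dx^2 + (-2 - 2·x - 2·x^2 + 8·x^3 + 5·x^4 + 11·x^5 + 6·x^6 + x^7 + x^8)·Dx^3  (order 3).
h: a_k = -3, 0, -6, -10, -15, -117/5, …
ICs: h(0) = -3, h′(0) = 0, h′′(0) = -12.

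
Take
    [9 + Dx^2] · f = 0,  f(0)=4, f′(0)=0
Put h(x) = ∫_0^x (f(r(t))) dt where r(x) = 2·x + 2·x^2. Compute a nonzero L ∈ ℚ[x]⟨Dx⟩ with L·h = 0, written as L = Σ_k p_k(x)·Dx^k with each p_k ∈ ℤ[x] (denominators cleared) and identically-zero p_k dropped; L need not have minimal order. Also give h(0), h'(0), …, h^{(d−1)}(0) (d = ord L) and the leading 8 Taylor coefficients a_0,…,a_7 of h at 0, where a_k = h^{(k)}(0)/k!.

L = (36 + 216·x + 432·x^2 + 288·x^3)·Dx - 2·Dx^2 + (1 + 2·x)·Dx^3  (order 3).
h: a_k = 0, 4, 0, -24, -36, 144/5, 144, 5184/35, …
ICs: h(0) = 0, h′(0) = 4, h′′(0) = 0.

f: a_k = 4, 0, -18, 0, 27/2, 0, -81/20, 0, …
Substitute x→r, Dx→(1/r')Dx; clear ⇒ L₀.
Integrate: L := L₀·Dx.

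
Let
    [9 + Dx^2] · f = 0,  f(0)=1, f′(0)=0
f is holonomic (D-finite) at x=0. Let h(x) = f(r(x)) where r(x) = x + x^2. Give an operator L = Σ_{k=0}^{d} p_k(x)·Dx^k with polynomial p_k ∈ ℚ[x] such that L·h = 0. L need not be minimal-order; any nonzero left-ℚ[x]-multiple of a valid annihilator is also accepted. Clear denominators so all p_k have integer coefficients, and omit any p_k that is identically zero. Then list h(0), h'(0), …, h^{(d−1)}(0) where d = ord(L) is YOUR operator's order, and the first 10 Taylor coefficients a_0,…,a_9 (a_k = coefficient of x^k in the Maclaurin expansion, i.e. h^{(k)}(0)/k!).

f: a_k = 1, 0, -9/2, 0, 27/8, 0, -81/80, 0, 729/4480, 0, …
Substitute x→r, Dx→(1/r')Dx; clear ⇒ L₀.
L = (9 + 54·x + 108·x^2 + 72·x^3) - 2·Dx + (1 + 2·x)·Dx^2  (order 2).
h: a_k = 1, 0, -9/2, -9, -9/8, 27/2, 1539/80, 297/40, -52191/4480, -10611/560, …
ICs: h(0) = 1, h′(0) = 0.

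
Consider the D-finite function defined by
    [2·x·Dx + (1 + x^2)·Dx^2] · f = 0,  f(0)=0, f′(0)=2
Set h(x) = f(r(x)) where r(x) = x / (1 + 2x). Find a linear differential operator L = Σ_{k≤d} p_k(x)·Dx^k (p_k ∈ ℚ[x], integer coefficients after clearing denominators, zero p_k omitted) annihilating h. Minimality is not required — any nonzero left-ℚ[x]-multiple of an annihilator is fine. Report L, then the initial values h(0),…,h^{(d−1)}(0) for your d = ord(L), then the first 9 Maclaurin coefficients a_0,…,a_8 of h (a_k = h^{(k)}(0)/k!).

f: a_k = 0, 2, 0, -2/3, 0, 2/5, 0, -2/7, 0, …
Substitute x→r, Dx→(1/r')Dx; clear ⇒ L₀.
L = (4 + 10·x)·Dx + (1 + 4·x + 5·x^2)·Dx^2  (order 2).
h: a_k = 0, 2, -4, 22/3, -12, 82/5, -44/3, -58/7, 84, …
ICs: h(0) = 0, h′(0) = 2.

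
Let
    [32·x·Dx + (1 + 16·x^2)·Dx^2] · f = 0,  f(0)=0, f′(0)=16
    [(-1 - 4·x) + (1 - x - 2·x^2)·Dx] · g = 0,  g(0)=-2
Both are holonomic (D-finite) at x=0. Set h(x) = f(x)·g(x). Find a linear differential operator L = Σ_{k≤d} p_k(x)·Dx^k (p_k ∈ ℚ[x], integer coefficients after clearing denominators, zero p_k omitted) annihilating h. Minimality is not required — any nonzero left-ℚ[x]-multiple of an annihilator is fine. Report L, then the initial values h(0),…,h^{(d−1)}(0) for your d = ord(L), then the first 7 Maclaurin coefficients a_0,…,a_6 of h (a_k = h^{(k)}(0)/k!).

f: a_k = 0, 16, 0, -256/3, 0, 4096/5, 0, …
g: a_k = -2, -2, -6, -10, -22, -42, -86, …
f·g: L₀ = L_f ⊗_s L_g, ord ≤ 2·1.
L = (4 + 32·x + 192·x^2) + (2 - 24·x + 64·x^2 + 192·x^3)·Dx + (-1 + x - 14·x^2 + 16·x^3 + 32·x^4)·Dx^2  (order 2).
h: a_k = 0, -32, -32, 224/3, 32/3, -7392/5, -21856/15, …
ICs: h(0) = 0, h′(0) = -32.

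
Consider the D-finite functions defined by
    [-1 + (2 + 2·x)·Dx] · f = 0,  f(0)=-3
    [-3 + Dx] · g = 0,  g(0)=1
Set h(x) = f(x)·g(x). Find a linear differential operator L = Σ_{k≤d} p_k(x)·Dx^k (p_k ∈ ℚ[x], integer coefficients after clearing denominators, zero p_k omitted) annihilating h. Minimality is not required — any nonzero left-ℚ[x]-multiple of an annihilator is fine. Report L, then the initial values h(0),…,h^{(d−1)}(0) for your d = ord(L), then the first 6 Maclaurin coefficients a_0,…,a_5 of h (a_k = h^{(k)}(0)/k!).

f: a_k = -3, -3/2, 3/8, -3/16, 15/128, -21/256, …
g: a_k = 1, 3, 9/2, 9/2, 27/8, 81/40, …
Sym-product of L_f,L_g gives L₀ (≤ ord 1).
L = (-7 - 6·x) + (2 + 2·x)·Dx  (order 1).
h: a_k = -3, -21/2, -141/8, -309/16, -2001/128, -12831/1280, …
ICs: h(0) = -3.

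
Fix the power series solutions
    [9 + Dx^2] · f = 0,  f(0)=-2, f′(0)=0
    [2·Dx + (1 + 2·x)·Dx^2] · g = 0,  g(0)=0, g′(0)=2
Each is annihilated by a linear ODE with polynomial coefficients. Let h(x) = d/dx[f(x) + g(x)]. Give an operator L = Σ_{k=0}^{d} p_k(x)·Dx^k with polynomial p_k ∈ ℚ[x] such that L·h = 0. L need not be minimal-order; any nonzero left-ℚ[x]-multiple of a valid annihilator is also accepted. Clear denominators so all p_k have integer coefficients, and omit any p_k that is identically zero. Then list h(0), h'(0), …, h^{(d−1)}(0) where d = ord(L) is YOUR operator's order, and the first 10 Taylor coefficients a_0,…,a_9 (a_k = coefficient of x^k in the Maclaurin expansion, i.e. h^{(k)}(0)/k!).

L = (594 + 648·x + 648·x^2) + (153 + 630·x + 972·x^2 + 648·x^3)·Dx + (66 + 72·x + 72·x^2)·Dx^2 + (17 + 70·x + 108·x^2 + 72·x^3)·Dx^3  (order 3).
h: a_k = 2, 14, 8, -43, 32, -1037/20, 128, -72409/280, 512, -2293031/2240, …
ICs: h(0) = 2, h′(0) = 14, h′′(0) = 16.

f: a_k = -2, 0, 9, 0, -27/4, 0, 81/40, 0, -729/2240, 0, …
g: a_k = 0, 2, -2, 8/3, -4, 32/5, -32/3, 128/7, -32, 512/9, …
Sum ⇒ L₀ = lclm(L_f,L_g) in ℚ(x)⟨Dx⟩.
Differentiate: ansatz ord ≤ ord L₀ ⇒ L.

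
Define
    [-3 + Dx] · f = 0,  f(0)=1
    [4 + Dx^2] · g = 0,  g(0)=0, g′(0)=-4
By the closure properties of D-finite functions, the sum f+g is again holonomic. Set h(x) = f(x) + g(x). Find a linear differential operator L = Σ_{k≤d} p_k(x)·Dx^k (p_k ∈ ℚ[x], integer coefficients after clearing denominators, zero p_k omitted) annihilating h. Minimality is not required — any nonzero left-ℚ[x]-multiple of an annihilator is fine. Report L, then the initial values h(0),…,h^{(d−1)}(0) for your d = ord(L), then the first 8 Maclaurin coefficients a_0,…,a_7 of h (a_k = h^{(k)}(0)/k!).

f: a_k = 1, 3, 9/2, 9/2, 27/8, 81/40, 81/80, 243/560, …
g: a_k = 0, -4, 0, 8/3, 0, -8/15, 0, 16/315, …
Weyl lclm of L_f,L_g ⇒ L₀ (ord ≤ 3).
L = -12 + 4·Dx - 3·Dx^2 + Dx^3  (order 3).
h: a_k = 1, -1, 9/2, 43/6, 27/8, 179/120, 81/80, 349/720, …
ICs: h(0) = 1, h′(0) = -1, h′′(0) = 9.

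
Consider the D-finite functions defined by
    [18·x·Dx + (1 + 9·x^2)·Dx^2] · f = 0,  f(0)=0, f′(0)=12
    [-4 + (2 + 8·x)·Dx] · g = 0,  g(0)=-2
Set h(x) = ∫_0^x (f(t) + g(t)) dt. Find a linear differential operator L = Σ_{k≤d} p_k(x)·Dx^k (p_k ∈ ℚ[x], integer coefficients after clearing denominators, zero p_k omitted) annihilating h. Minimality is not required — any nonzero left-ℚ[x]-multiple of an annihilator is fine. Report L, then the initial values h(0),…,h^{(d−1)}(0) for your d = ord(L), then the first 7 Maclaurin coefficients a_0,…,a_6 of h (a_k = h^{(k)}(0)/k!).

f: a_k = 0, 12, 0, -36, 0, 972/5, 0, …
g: a_k = -2, -4, 4, -8, 20, -56, 168, …
f+g: L₀ = lclm(L_f,L_g), ord ≤ 2+1.
h=∫₀ˣh₀: take L = L₀·Dx.
L = (-36 - 360·x + 972·x^2 + 1944·x^3)·Dx^2 + (-30 - 144·x - 18·x^2 + 3888·x^3 + 6804·x^4)·Dx^3 + (-2 + 10·x + 108·x^2 + 306·x^3 + 1134·x^4 + 1944·x^5)·Dx^4  (order 4).
h: a_k = 0, -2, 4, 4/3, -11, 4, 346/15, …
ICs: h(0) = 0, h′(0) = -2, h′′(0) = 8, h′′′(0) = 8.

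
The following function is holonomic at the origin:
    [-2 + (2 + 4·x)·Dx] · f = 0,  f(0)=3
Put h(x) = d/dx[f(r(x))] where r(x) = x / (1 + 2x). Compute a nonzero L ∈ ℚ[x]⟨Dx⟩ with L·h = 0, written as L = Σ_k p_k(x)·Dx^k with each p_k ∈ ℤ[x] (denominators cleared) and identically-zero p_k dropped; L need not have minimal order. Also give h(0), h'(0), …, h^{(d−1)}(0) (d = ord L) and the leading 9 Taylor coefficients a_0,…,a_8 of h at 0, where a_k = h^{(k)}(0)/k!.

f: a_k = 3, 3, -3/2, 3/2, -15/8, 21/8, -63/16, 99/16, -1287/128, …
L₀ from L_f via x↦r, Dx↦r'^{-1}Dx.
Derive L from L₀ (diff closure).
L = (-5 - 16·x) + (-1 - 6·x - 8·x^2)·Dx  (order 1).
h: a_k = 3, -15, 117/2, -423/2, 5985/8, -21177/8, 151305/16, -547383/16, 16043481/128, …
ICs: h(0) = 3.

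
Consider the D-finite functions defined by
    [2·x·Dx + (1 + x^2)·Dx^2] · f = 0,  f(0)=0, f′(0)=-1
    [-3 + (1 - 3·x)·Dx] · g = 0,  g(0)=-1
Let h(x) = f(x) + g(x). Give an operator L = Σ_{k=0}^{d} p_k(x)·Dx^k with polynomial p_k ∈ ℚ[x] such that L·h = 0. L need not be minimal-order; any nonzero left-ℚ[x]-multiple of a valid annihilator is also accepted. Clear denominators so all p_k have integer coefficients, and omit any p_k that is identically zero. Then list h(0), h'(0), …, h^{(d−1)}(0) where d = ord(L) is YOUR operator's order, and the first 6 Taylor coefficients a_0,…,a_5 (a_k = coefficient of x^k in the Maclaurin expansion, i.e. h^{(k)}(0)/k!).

L = (6 - 72·x - 18·x^2)·Dx + (-28 + 6·x - 60·x^2 - 18·x^3)·Dx^2 + (3 - 8·x - 8·x^3 - 3·x^4)·Dx^3  (order 3).
h: a_k = -1, -4, -9, -80/3, -81, -1216/5, …
ICs: h(0) = -1, h′(0) = -4, h′′(0) = -18.

f: a_k = 0, -1, 0, 1/3, 0, -1/5, …
g: a_k = -1, -3, -9, -27, -81, -243, …
L₀ := lclm(L_f,L_g); ord L₀ ≤ 2+1.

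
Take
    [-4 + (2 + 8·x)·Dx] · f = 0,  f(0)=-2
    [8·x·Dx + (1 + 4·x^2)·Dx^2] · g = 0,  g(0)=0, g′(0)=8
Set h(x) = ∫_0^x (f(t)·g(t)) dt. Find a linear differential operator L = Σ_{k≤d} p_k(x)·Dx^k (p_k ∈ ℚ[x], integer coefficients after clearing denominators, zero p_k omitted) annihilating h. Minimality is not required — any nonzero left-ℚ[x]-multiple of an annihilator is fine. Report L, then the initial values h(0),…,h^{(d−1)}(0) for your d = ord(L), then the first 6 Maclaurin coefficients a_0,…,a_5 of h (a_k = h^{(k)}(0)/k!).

L = (12 - 16·x - 16·x^2)·Dx + (-4 - 8·x + 48·x^2 + 64·x^3)·Dx^2 + (1 + 8·x + 20·x^2 + 32·x^3 + 64·x^4)·Dx^3  (order 3).
h: a_k = 0, 0, -8, -32/3, 40/3, -64/15, …
ICs: h(0) = 0, h′(0) = 0, h′′(0) = -16.

f: a_k = -2, -4, 4, -8, 20, -56, …
g: a_k = 0, 8, 0, -32/3, 0, 128/5, …
Sym-product of L_f,L_g gives L₀ (≤ ord 2).
h=∫h₀ ⇒ L = L₀·Dx.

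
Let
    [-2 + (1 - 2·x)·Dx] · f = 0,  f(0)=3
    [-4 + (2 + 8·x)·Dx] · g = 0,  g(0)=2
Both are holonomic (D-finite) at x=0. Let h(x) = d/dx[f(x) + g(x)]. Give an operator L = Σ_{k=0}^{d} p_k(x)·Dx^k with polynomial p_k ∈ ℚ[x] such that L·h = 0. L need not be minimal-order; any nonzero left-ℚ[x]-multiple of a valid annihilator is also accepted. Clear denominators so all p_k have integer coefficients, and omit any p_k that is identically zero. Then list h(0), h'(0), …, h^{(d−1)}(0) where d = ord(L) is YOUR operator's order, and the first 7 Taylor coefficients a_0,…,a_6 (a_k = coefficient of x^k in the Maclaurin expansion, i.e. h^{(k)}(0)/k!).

f: a_k = 3, 6, 12, 24, 48, 96, 192, …
g: a_k = 2, 4, -4, 8, -20, 56, -168, …
Sum ⇒ L₀ = lclm(L_f,L_g) in ℚ(x)⟨Dx⟩.
h=h₀': d/dx-closure on L₀ ⇒ L.
L = (-16 - 16·x) + (-2 - 40·x - 56·x^2)·Dx + (1 + 4·x - 4·x^2 - 16·x^3)·Dx^2  (order 2).
h: a_k = 10, 16, 96, 112, 760, 144, 6384, …
ICs: h(0) = 10, h′(0) = 16.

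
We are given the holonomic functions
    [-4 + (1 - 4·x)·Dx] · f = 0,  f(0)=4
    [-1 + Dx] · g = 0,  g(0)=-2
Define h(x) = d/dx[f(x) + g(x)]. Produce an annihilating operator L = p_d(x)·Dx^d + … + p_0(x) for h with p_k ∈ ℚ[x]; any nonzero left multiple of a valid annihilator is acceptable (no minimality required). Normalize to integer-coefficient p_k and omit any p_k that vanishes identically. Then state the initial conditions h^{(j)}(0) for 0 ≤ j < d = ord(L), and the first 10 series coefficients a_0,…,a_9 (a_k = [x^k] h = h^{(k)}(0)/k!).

L = (88 + 32·x) + (-95 - 8·x + 16·x^2)·Dx + (7 - 24·x - 16·x^2)·Dx^2  (order 2).
h: a_k = 14, 126, 767, 12287/3, 245759/12, 5898239/60, 165150719/360, 5284823039/2520, 190253629439/20160, 7610145177599/181440, …
ICs: h(0) = 14, h′(0) = 126.

f: a_k = 4, 16, 64, 256, 1024, 4096, 16384, 65536, 262144, 1048576, …
g: a_k = -2, -2, -1, -1/3, -1/12, -1/60, -1/360, -1/2520, -1/20160, -1/181440, …
h₀=f+g: left-lcm gives L₀, ord ≤ 2.
Derive L from L₀ (diff closure).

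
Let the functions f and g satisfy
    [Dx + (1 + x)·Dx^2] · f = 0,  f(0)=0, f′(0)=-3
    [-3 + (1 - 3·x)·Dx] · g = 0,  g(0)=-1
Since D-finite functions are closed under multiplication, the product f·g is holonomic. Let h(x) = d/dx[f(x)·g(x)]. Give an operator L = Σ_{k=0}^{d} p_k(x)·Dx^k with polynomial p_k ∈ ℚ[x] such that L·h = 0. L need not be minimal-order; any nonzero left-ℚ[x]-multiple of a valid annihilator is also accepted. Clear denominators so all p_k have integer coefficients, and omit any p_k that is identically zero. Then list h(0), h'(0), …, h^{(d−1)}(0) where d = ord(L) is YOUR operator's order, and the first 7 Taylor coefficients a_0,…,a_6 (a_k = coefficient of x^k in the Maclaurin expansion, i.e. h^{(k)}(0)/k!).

f: a_k = 0, -3, 3/2, -1, 3/4, -3/5, 1/2, …
g: a_k = -1, -3, -9, -27, -81, -243, -729, …
Sym-product of L_f,L_g gives L₀ (≤ ord 2).
h=h₀': d/dx-closure on L₀ ⇒ L.
L = 12 + (7 + 15·x)·Dx + (-1 + 2·x + 3·x^2)·Dx^2  (order 2).
h: a_k = 3, 15, 141/2, 279, 4197/4, 37743/10, 264261/20, …
ICs: h(0) = 3, h′(0) = 15.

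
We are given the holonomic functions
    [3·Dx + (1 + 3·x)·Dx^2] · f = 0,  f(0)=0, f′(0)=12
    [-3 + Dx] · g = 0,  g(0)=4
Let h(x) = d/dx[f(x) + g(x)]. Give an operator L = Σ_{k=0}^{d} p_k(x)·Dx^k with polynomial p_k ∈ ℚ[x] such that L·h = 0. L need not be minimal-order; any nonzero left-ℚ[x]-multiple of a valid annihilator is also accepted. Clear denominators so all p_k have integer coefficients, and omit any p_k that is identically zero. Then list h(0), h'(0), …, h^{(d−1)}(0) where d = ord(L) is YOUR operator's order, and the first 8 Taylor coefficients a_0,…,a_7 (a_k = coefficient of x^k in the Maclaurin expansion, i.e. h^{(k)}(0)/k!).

f: a_k = 0, 12, -18, 36, -81, 972/5, -486, 8748/7, …
g: a_k = 4, 12, 18, 18, 27/2, 81/10, 81/20, 243/140, …
L₀ := lclm(L_f,L_g); ord L₀ ≤ 2+1.
h₀' ⇒ L via d/dx closure of L₀.
L = (-27 - 27·x) + (3 - 18·x - 27·x^2)·Dx + (2 + 9·x + 9·x^2)·Dx^2  (order 2).
h: a_k = 24, 0, 162, -270, 2025/2, -28917/10, 175203/20, -3673431/140, …
ICs: h(0) = 24, h′(0) = 0.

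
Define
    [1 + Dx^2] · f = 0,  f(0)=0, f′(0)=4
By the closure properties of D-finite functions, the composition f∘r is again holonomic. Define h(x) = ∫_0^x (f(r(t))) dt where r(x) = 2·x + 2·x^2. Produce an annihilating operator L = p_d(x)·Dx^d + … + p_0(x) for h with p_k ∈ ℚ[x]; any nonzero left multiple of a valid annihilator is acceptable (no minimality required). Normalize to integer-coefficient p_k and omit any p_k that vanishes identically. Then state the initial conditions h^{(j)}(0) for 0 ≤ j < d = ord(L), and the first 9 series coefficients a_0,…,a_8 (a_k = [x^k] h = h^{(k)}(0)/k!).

L = (4 + 24·x + 48·x^2 + 32·x^3)·Dx - 2·Dx^2 + (1 + 2·x)·Dx^3  (order 3).
h: a_k = 0, 0, 4, 8/3, -4/3, -16/5, -112/45, 0, 416/315, …
ICs: h(0) = 0, h′(0) = 0, h′′(0) = 8.

f: a_k = 0, 4, 0, -2/3, 0, 1/30, 0, -1/1260, 0, …
h₀=f(r): pull back L_f along r ⇒ L₀.
∫: right-multiply L₀ by Dx.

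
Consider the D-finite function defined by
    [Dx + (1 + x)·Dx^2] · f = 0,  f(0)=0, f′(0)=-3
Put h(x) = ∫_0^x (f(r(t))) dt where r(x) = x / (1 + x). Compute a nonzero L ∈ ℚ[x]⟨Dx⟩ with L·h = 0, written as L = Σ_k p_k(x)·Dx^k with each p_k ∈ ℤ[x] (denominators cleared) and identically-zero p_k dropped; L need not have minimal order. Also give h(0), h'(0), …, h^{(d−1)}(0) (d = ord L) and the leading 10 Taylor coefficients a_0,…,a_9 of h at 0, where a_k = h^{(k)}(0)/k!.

f: a_k = 0, -3, 3/2, -1, 3/4, -3/5, 1/2, -3/7, 3/8, -1/3, …
f∘r: x↦r, Dx↦Dx/r' in L_f ⇒ L₀.
h=∫h₀ ⇒ L = L₀·Dx.
L = (3 + 4·x)·Dx^2 + (1 + 3·x + 2·x^2)·Dx^3  (order 3).
h: a_k = 0, 0, -3/2, 3/2, -7/4, 9/4, -31/10, 9/2, -381/56, 85/8, …
ICs: h(0) = 0, h′(0) = 0, h′′(0) = -3.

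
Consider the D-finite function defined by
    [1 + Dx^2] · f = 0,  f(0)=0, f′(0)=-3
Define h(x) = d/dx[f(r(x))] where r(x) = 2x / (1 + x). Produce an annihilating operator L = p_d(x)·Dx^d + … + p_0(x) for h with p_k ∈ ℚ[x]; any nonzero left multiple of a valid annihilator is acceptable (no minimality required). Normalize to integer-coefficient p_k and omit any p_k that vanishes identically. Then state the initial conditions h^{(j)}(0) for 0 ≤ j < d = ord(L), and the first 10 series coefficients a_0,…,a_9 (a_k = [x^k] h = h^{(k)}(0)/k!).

f: a_k = 0, -3, 0, 1/2, 0, -1/40, 0, 1/1680, 0, -1/120960, …
h₀=f(r): pull back L_f along r ⇒ L₀.
Derive L from L₀ (diff closure).
L = (10 + 12·x + 6·x^2) + (6 + 18·x + 18·x^2 + 6·x^3)·Dx + (1 + 4·x + 6·x^2 + 4·x^3 + x^4)·Dx^2  (order 2).
h: a_k = -6, 12, -6, -24, 86, -180, 4418/15, -6064/15, 49262/105, -9148/21, …
ICs: h(0) = -6, h′(0) = 12.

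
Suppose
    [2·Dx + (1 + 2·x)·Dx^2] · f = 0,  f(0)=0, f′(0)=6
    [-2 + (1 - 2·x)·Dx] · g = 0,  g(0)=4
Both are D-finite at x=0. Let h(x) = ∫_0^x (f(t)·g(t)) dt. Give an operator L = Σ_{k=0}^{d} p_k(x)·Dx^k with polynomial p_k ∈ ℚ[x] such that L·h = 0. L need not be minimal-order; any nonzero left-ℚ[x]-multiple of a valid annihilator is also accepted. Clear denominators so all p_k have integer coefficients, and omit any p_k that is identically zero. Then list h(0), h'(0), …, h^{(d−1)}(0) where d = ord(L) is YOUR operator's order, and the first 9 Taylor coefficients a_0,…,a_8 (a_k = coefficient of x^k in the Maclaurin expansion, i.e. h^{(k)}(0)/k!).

f: a_k = 0, 6, -6, 8, -12, 96/5, -32, 384/7, -96, …
g: a_k = 4, 8, 16, 32, 64, 128, 256, 512, 1024, …
f·g: L₀ = L_f ⊗_s L_g, ord ≤ 2·1.
h=∫h₀ ⇒ L = L₀·Dx.
L = 4·Dx + (2 + 12·x)·Dx^2 + (-1 + 4·x^2)·Dx^3  (order 3).
h: a_k = 0, 0, 12, 8, 20, 112/5, 752/15, 2368/35, 5104/35, …
ICs: h(0) = 0, h′(0) = 0, h′′(0) = 24.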